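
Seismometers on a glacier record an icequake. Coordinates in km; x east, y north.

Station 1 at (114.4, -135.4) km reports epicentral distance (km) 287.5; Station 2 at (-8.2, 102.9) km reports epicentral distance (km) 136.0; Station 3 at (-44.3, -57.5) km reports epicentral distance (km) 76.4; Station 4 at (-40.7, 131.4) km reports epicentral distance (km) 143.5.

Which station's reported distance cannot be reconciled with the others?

Solve using three stations at a time. Using Station 2, Station 3, Station 4 (subtract circle equations pairwise → linear system) gives (x, y) ≈ (-95.9, -1.1).
Distances from that point to each station vs reported:
  Station 1: calculated 249.5 vs reported 287.5 → residual 38.0 km
  Station 2: calculated 136.0 vs reported 136.0 → residual 0.0 km
  Station 3: calculated 76.4 vs reported 76.4 → residual 0.0 km
  Station 4: calculated 143.5 vs reported 143.5 → residual 0.0 km
Station 2, Station 3, Station 4 are mutually consistent (residuals ≈ 0); Station 1 is off by 38.0 km.

Station 1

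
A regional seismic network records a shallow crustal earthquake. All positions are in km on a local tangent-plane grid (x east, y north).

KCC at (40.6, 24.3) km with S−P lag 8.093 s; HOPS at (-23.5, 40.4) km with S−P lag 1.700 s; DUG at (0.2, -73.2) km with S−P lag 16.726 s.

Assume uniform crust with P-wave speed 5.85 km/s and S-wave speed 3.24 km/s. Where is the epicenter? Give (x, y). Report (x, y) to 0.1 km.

(-13.4, 47.5)

Distance from S−P lag: d = Δt · v_P v_S / (v_P − v_S) = Δt · (5.85·3.24)/(5.85−3.24) ≈ 7.2621·Δt.
So d_KCC = 58.77, d_HOPS = 12.35, d_DUG = 121.47 km.
Circle about each station: (x − 40.6)² + (y − 24.3)² = 58.77²; (x + 23.5)² + (y − 40.4)² = 12.35²; (x − 0.2)² + (y + 73.2)² = 121.47².
Subtracting pairs of circle equations eliminates x²+y² and gives linear equations (the radical axes):
-128.2 x + 32.2 y = 3246.95
-80.8 x − 195.0 y = -8181.62
Solving the 2×2 system: x ≈ -13.4, y ≈ 47.5 km.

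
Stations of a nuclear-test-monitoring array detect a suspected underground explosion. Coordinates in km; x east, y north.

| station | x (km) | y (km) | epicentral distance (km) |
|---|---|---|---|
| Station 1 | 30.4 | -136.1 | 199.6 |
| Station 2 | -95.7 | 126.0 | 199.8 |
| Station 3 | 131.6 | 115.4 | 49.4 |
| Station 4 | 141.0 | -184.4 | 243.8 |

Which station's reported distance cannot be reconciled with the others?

Solve using three stations at a time. Using Station 1, Station 2, Station 4 (subtract circle equations pairwise → linear system) gives (x, y) ≈ (90.7, 54.2).
Distances from that point to each station vs reported:
  Station 1: calculated 199.6 vs reported 199.6 → residual 0.0 km
  Station 2: calculated 199.8 vs reported 199.8 → residual 0.0 km
  Station 3: calculated 73.6 vs reported 49.4 → residual 24.2 km
  Station 4: calculated 243.8 vs reported 243.8 → residual 0.0 km
Station 1, Station 2, Station 4 are mutually consistent (residuals ≈ 0); Station 3 is off by 24.2 km.

Station 3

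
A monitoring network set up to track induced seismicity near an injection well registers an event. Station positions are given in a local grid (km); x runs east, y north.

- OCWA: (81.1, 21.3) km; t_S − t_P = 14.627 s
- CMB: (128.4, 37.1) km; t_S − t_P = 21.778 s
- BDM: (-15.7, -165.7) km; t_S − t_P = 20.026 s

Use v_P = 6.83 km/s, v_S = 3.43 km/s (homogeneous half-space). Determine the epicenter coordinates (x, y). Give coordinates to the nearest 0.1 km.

(-6.8, -28.0)

Distance from S−P lag: d = Δt · v_P v_S / (v_P − v_S) = Δt · (6.83·3.43)/(6.83−3.43) ≈ 6.8903·Δt.
So d_OCWA = 100.78, d_CMB = 150.06, d_BDM = 137.98 km.
Circle about each station: (x − 81.1)² + (y − 21.3)² = 100.78²; (x − 128.4)² + (y − 37.1)² = 150.06²; (x + 15.7)² + (y + 165.7)² = 137.98².
Subtracting the OCWA equation from the CMB and BDM equations removes the quadratic terms:
94.6 x + 31.6 y = -1529.33
-193.6 x − 374.0 y = 11790.21
Solving the 2×2 system: x ≈ -6.8, y ≈ -28.0 km.
Check against OCWA (with the unrounded x, y): √((x − 81.1)²+(y − 21.3)²) = 100.79 ≈ 100.78 km. ✓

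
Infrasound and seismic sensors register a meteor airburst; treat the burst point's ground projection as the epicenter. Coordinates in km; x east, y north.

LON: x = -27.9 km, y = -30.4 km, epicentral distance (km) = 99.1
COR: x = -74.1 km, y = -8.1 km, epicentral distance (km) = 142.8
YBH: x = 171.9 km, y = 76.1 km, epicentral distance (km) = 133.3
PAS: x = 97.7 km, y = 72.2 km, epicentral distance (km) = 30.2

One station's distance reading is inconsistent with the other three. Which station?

PAS

Solve using three stations at a time. Using LON, COR, YBH (subtract circle equations pairwise → linear system) gives (x, y) ≈ (68.7, -8.3).
Distances from that point to each station vs reported:
  LON: calculated 99.1 vs reported 99.1 → residual 0.0 km
  COR: calculated 142.8 vs reported 142.8 → residual 0.0 km
  YBH: calculated 133.3 vs reported 133.3 → residual 0.0 km
  PAS: calculated 85.5 vs reported 30.2 → residual 55.3 km
LON, COR, YBH are mutually consistent (residuals ≈ 0); PAS is off by 55.3 km.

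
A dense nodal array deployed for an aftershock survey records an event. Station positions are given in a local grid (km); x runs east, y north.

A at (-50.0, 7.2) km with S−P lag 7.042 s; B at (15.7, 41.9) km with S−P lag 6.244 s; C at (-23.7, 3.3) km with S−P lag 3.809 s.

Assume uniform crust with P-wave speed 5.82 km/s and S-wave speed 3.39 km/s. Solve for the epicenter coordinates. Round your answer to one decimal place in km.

x ≈ 5.2 km, y ≈ -7.7 km

Distance from S−P lag: d = Δt · v_P v_S / (v_P − v_S) = Δt · (5.82·3.39)/(5.82−3.39) ≈ 8.1193·Δt.
So d_A = 57.18, d_B = 50.70, d_C = 30.93 km.
Circle about each station: (x + 50.0)² + (y − 7.2)² = 57.18²; (x − 15.7)² + (y − 41.9)² = 50.70²; (x + 23.7)² + (y − 3.3)² = 30.93².
Subtracting pairs of circle equations eliminates x²+y² and gives linear equations (the radical axes):
131.4 x + 69.4 y = 149.32
52.6 x − 7.8 y = 333.63
Solving the 2×2 system: x ≈ 5.2, y ≈ -7.7 km.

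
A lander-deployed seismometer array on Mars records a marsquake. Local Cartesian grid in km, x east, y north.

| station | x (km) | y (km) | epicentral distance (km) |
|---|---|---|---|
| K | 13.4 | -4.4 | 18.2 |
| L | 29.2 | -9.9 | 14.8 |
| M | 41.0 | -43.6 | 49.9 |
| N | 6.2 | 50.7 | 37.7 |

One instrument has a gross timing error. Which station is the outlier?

Solve using three stations at a time. Using K, L, M (subtract circle equations pairwise → linear system) gives (x, y) ≈ (29.0, 4.8).
Distances from that point to each station vs reported:
  K: calculated 18.1 vs reported 18.2 → residual 0.1 km
  L: calculated 14.7 vs reported 14.8 → residual 0.1 km
  M: calculated 49.9 vs reported 49.9 → residual 0.0 km
  N: calculated 51.2 vs reported 37.7 → residual 13.5 km
K, L, M are mutually consistent (residuals ≈ 0); N is off by 13.5 km.

N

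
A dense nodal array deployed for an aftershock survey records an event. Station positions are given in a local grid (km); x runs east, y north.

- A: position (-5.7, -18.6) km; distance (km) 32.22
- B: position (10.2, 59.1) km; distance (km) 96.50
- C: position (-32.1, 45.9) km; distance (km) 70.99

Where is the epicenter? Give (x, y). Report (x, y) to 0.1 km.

x ≈ -37.3 km, y ≈ -24.9 km

Circle about each station: (x + 5.7)² + (y + 18.6)² = 32.22²; (x − 10.2)² + (y − 59.1)² = 96.50²; (x + 32.1)² + (y − 45.9)² = 70.99².
Subtracting the A equation from the B and C equations removes the quadratic terms:
31.8 x + 155.4 y = -5055.72
-52.8 x + 129.0 y = -1242.68
Solving the 2×2 system: x ≈ -37.3, y ≈ -24.9 km.
Check against A (with the unrounded x, y): √((x + 5.7)²+(y + 18.6)²) = 32.22 ≈ 32.22 km. ✓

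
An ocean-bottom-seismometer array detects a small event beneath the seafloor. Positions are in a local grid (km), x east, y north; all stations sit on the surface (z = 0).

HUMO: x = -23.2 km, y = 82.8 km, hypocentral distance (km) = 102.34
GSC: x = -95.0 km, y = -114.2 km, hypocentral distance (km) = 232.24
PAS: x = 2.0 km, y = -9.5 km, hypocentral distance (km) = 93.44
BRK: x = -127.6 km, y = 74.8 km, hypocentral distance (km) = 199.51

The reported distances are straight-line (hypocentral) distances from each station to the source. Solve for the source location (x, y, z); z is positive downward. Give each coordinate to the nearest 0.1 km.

x ≈ 67.4 km, y ≈ 48.5 km, depth ≈ 33.0 km

Each station gives a sphere (x−x_i)² + (y−y_i)² + z² = d_i² (stations at z=0).
Subtracting the HUMO sphere from GSC and PAS: z² cancels, leaving linear equations in x and y:
-143.6 x − 394.0 y = -28789.38
50.4 x − 184.6 y = -5557.39
Solving: x ≈ 67.396, y ≈ 48.506 km (keep extra digits for the depth step; rounded: 67.4, 48.5).
Then from the HUMO sphere: z² = 102.34² − (x + 23.2)² − (y − 82.8)² with x = 67.396, y = 48.506, so z ≈ 33.012 ≈ 33.0 km.
Check against BRK (with the unrounded solution): distance 199.51 ≈ 199.51 km. ✓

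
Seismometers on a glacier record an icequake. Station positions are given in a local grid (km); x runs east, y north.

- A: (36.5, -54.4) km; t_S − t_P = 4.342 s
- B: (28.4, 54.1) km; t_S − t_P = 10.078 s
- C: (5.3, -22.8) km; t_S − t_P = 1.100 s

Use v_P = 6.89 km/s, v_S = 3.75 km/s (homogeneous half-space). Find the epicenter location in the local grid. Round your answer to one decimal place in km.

Distance from S−P lag: d = Δt · v_P v_S / (v_P − v_S) = Δt · (6.89·3.75)/(6.89−3.75) ≈ 8.2285·Δt.
So d_A = 35.73, d_B = 82.93, d_C = 9.05 km.
Circle about each station: (x − 36.5)² + (y + 54.4)² = 35.73²; (x − 28.4)² + (y − 54.1)² = 82.93²; (x − 5.3)² + (y + 22.8)² = 9.05².
Subtracting pairs of circle equations eliminates x²+y² and gives linear equations (the radical axes):
-16.2 x + 217.0 y = -6158.99
-62.4 x + 63.2 y = -2548.95
Solving the 2×2 system: x ≈ 13.1, y ≈ -27.4 km.

x ≈ 13.1 km, y ≈ -27.4 km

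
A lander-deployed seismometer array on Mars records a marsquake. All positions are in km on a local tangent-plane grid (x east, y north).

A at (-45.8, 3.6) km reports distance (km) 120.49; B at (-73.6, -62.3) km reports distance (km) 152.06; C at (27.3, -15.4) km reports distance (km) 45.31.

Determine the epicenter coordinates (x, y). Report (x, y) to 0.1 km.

72.4 km east, -19.8 km north

Circle about each station: (x + 45.8)² + (y − 3.6)² = 120.49²; (x + 73.6)² + (y + 62.3)² = 152.06²; (x − 27.3)² + (y + 15.4)² = 45.31².
Subtracting pairs of circle equations eliminates x²+y² and gives linear equations (the radical axes):
-55.6 x − 131.8 y = -1416.75
146.2 x − 38.0 y = 11336.69
Solving the 2×2 system: x ≈ 72.4, y ≈ -19.8 km.
Check against A (with the unrounded x, y): √((x + 45.8)²+(y − 3.6)²) = 120.49 ≈ 120.49 km. ✓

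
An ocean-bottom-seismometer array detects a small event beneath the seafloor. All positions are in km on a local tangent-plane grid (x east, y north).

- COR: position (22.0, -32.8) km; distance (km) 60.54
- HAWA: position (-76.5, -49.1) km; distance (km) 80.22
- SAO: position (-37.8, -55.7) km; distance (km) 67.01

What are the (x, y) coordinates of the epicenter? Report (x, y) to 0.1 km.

Circle about each station: (x − 22.0)² + (y + 32.8)² = 60.54²; (x + 76.5)² + (y + 49.1)² = 80.22²; (x + 37.8)² + (y + 55.7)² = 67.01².
Subtracting the COR equation from the HAWA and SAO equations removes the quadratic terms:
-197.0 x − 32.6 y = 3933.06
-119.6 x − 45.8 y = 2146.24
Solving the 2×2 system: x ≈ -21.5, y ≈ 9.3 km.

x ≈ -21.5 km, y ≈ 9.3 km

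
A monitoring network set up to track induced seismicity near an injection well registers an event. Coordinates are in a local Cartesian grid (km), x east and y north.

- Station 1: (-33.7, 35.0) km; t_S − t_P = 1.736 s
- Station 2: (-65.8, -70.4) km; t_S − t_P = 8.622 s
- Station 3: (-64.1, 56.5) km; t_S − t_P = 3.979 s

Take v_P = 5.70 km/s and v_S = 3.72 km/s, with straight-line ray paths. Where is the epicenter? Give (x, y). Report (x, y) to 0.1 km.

(-43.5, 19.2)

Distance from S−P lag: d = Δt · v_P v_S / (v_P − v_S) = Δt · (5.70·3.72)/(5.70−3.72) ≈ 10.7091·Δt.
So d_Station 1 = 18.59, d_Station 2 = 92.33, d_Station 3 = 42.61 km.
Circle about each station: (x + 33.7)² + (y − 35.0)² = 18.59²; (x + 65.8)² + (y + 70.4)² = 92.33²; (x + 64.1)² + (y − 56.5)² = 42.61².
Subtracting the Station 1 equation from the Station 2 and Station 3 equations removes the quadratic terms:
-64.2 x − 210.8 y = -1254.13
-60.8 x + 43.0 y = 3470.35
Solving the 2×2 system: x ≈ -43.5, y ≈ 19.2 km.
Check against Station 1 (with the unrounded x, y): √((x + 33.7)²+(y − 35.0)²) = 18.59 ≈ 18.59 km. ✓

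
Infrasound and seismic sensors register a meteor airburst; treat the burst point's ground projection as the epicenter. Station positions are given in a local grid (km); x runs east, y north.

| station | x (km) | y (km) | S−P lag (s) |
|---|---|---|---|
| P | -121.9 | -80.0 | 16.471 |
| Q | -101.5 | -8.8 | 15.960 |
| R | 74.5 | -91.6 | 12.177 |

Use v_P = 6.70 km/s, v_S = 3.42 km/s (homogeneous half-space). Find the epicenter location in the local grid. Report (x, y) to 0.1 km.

x ≈ -7.4 km, y ≈ -68.6 km

Distance from S−P lag: d = Δt · v_P v_S / (v_P − v_S) = Δt · (6.70·3.42)/(6.70−3.42) ≈ 6.9860·Δt.
So d_P = 115.07, d_Q = 111.50, d_R = 85.07 km.
Circle about each station: (x + 121.9)² + (y + 80.0)² = 115.07²; (x + 101.5)² + (y + 8.8)² = 111.50²; (x − 74.5)² + (y + 91.6)² = 85.07².
Subtracting pairs of circle equations eliminates x²+y² and gives linear equations (the radical axes):
40.8 x + 142.4 y = -10071.07
392.8 x − 23.2 y = -1314.60
Solving the 2×2 system: x ≈ -7.4, y ≈ -68.6 km.
Check against P (with the unrounded x, y): √((x + 121.9)²+(y + 80.0)²) = 115.07 ≈ 115.07 km. ✓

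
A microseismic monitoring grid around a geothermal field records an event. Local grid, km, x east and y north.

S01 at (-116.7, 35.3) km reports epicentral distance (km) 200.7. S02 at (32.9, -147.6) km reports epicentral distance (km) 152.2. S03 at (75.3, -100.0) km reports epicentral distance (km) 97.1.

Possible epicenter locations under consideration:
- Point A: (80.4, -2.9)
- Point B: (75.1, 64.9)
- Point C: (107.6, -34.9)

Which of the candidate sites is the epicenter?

For each candidate, compare |candidate − station| to the reported distance:
Point A: residuals S01 0.1, S02 0.1, S03 0.1 → max 0.1 km
Point B: residuals S01 6.6, S02 64.4, S03 67.8 → max 67.8 km
Point C: residuals S01 34.3, S02 17.0, S03 24.4 → max 34.3 km
Only Point A has all residuals ≈ 0.

Point A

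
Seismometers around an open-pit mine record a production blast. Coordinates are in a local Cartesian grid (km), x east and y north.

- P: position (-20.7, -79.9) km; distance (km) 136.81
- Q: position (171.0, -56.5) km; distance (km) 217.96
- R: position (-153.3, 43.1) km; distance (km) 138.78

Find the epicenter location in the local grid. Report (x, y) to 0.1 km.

(-15.2, 56.8)

Circle about each station: (x + 20.7)² + (y + 79.9)² = 136.81²; (x − 171.0)² + (y + 56.5)² = 217.96²; (x + 153.3)² + (y − 43.1)² = 138.78².
Subtracting the P equation from the Q and R equations removes the quadratic terms:
383.4 x + 46.8 y = -3168.84
-265.2 x + 246.0 y = 18003.09
Solving the 2×2 system: x ≈ -15.2, y ≈ 56.8 km.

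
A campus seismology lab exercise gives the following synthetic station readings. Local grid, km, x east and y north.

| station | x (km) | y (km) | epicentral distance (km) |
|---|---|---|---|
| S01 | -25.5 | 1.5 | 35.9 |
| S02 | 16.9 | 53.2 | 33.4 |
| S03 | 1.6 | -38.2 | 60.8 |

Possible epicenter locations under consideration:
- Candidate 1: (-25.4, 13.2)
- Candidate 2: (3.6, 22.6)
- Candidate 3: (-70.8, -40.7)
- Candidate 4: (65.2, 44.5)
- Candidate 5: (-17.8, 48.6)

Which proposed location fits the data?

Candidate 2

For each candidate, compare |candidate − station| to the reported distance:
Candidate 1: residuals S01 24.2, S02 24.8, S03 2.7 → max 24.8 km
Candidate 2: residuals S01 0.0, S02 0.0, S03 0.0 → max 0.0 km
Candidate 3: residuals S01 26.0, S02 95.1, S03 11.6 → max 95.1 km
Candidate 4: residuals S01 64.5, S02 15.7, S03 43.5 → max 64.5 km
Candidate 5: residuals S01 11.8, S02 1.6, S03 28.1 → max 28.1 km
Only Candidate 2 has all residuals ≈ 0.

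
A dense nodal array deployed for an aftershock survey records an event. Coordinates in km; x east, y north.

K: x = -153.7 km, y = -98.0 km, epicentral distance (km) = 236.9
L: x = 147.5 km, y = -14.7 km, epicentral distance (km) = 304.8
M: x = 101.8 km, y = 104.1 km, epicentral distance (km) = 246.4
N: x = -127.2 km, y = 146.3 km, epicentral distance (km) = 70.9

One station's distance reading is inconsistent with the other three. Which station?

K

Solve using three stations at a time. Using L, M, N (subtract circle equations pairwise → linear system) gives (x, y) ≈ (-143.1, 77.2).
Distances from that point to each station vs reported:
  K: calculated 175.5 vs reported 236.9 → residual 61.4 km
  L: calculated 304.8 vs reported 304.8 → residual 0.0 km
  M: calculated 246.4 vs reported 246.4 → residual 0.0 km
  N: calculated 70.9 vs reported 70.9 → residual 0.0 km
L, M, N are mutually consistent (residuals ≈ 0); K is off by 61.4 km.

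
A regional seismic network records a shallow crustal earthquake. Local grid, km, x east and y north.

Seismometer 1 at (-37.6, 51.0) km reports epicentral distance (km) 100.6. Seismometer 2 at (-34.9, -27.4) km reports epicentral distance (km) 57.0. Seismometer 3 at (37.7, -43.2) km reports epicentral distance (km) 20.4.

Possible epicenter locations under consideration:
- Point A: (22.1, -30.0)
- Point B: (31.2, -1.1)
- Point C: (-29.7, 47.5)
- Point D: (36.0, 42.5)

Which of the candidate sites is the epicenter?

Point A

For each candidate, compare |candidate − station| to the reported distance:
Point A: residuals Seismometer 1 0.0, Seismometer 2 0.1, Seismometer 3 0.0 → max 0.1 km
Point B: residuals Seismometer 1 14.3, Seismometer 2 14.1, Seismometer 3 22.2 → max 22.2 km
Point C: residuals Seismometer 1 92.0, Seismometer 2 18.1, Seismometer 3 92.6 → max 92.6 km
Point D: residuals Seismometer 1 26.5, Seismometer 2 42.6, Seismometer 3 65.3 → max 65.3 km
Only Point A has all residuals ≈ 0.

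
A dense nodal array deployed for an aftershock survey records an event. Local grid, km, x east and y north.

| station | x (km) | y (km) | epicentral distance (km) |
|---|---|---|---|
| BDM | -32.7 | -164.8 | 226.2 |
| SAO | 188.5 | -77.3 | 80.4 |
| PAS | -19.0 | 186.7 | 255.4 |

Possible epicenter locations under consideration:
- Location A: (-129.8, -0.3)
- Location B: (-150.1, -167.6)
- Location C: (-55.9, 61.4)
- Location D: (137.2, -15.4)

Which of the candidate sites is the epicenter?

For each candidate, compare |candidate − station| to the reported distance:
Location A: residuals BDM 35.2, SAO 247.1, PAS 38.0 → max 247.1 km
Location B: residuals BDM 108.8, SAO 270.0, PAS 122.4 → max 270.0 km
Location C: residuals BDM 1.2, SAO 200.6, PAS 124.8 → max 200.6 km
Location D: residuals BDM 0.0, SAO 0.0, PAS 0.0 → max 0.0 km
Only Location D has all residuals ≈ 0.

Location D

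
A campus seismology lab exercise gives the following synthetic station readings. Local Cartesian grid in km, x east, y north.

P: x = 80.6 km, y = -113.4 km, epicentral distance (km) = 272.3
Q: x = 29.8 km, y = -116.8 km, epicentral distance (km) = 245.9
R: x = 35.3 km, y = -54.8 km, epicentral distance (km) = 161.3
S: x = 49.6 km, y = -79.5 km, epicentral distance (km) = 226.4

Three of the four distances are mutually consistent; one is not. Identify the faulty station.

R

Solve using three stations at a time. Using P, Q, S (subtract circle equations pairwise → linear system) gives (x, y) ≈ (-93.6, 96.1).
Distances from that point to each station vs reported:
  P: calculated 272.4 vs reported 272.3 → residual 0.1 km
  Q: calculated 246.0 vs reported 245.9 → residual 0.1 km
  R: calculated 198.4 vs reported 161.3 → residual 37.1 km
  S: calculated 226.5 vs reported 226.4 → residual 0.1 km
P, Q, S are mutually consistent (residuals ≈ 0); R is off by 37.1 km.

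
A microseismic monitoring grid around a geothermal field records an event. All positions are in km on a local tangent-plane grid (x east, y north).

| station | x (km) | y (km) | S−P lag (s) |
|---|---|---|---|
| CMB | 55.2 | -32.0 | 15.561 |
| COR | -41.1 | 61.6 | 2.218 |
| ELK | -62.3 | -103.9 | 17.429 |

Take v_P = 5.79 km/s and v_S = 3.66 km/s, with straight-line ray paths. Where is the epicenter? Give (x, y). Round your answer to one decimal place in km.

Distance from S−P lag: d = Δt · v_P v_S / (v_P − v_S) = Δt · (5.79·3.66)/(5.79−3.66) ≈ 9.9490·Δt.
So d_CMB = 154.82, d_COR = 22.07, d_ELK = 173.40 km.
Circle about each station: (x − 55.2)² + (y + 32.0)² = 154.82²; (x + 41.1)² + (y − 61.6)² = 22.07²; (x + 62.3)² + (y + 103.9)² = 173.40².
Subtracting pairs of circle equations eliminates x²+y² and gives linear equations (the radical axes):
-192.6 x + 187.2 y = 24894.88
-235.0 x − 143.8 y = 4507.13
Solving the 2×2 system: x ≈ -61.7, y ≈ 69.5 km.

(-61.7, 69.5)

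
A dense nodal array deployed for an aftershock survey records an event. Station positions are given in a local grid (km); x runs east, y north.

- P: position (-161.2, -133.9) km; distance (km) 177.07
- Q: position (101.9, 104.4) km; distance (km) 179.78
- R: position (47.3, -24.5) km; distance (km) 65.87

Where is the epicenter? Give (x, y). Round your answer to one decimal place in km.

-18.4 km east, -29.2 km north

Circle about each station: (x + 161.2)² + (y + 133.9)² = 177.07²; (x − 101.9)² + (y − 104.4)² = 179.78²; (x − 47.3)² + (y + 24.5)² = 65.87².
Subtracting the P equation from the Q and R equations removes the quadratic terms:
526.2 x + 476.6 y = -23598.74
417.0 x + 218.8 y = -14062.18
Solving the 2×2 system: x ≈ -18.4, y ≈ -29.2 km.
Check against P (with the unrounded x, y): √((x + 161.2)²+(y + 133.9)²) = 177.07 ≈ 177.07 km. ✓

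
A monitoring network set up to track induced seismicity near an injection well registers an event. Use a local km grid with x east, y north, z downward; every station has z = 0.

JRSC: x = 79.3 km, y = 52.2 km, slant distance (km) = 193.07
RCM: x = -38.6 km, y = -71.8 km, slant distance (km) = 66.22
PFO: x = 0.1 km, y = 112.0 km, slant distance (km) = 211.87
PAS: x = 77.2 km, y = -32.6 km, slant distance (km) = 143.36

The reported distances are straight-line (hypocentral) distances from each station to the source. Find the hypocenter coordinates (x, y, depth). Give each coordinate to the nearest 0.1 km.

x ≈ -39.1 km, y ≈ -85.9 km, depth ≈ 64.7 km

Each station gives a sphere (x−x_i)² + (y−y_i)² + z² = d_i² (stations at z=0).
Subtracting the JRSC sphere from RCM and PFO: z² cancels, leaving linear equations in x and y:
-235.8 x − 248.0 y = 30522.81
-158.4 x + 119.6 y = -4082.19
Solving: x ≈ -39.092, y ≈ -85.907 km (keep extra digits for the depth step; rounded: -39.1, -85.9).
Then from the JRSC sphere: z² = 193.07² − (x − 79.3)² − (y − 52.2)² with x = -39.092, y = -85.907, so z ≈ 64.698 ≈ 64.7 km.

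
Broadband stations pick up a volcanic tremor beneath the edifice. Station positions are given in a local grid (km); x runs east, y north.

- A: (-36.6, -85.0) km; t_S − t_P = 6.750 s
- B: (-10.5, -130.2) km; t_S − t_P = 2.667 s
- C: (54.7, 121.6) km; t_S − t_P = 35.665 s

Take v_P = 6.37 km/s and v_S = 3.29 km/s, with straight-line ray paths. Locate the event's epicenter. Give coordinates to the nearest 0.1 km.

Distance from S−P lag: d = Δt · v_P v_S / (v_P − v_S) = Δt · (6.37·3.29)/(6.37−3.29) ≈ 6.8043·Δt.
So d_A = 45.93, d_B = 18.15, d_C = 242.68 km.
Circle about each station: (x + 36.6)² + (y + 85.0)² = 45.93²; (x + 10.5)² + (y + 130.2)² = 18.15²; (x − 54.7)² + (y − 121.6)² = 242.68².
Subtracting pairs of circle equations eliminates x²+y² and gives linear equations (the radical axes):
52.2 x − 90.4 y = 10277.87
182.6 x + 413.2 y = -47569.93
Solving the 2×2 system: x ≈ -1.4, y ≈ -114.5 km.
Check against A (with the unrounded x, y): √((x + 36.6)²+(y + 85.0)²) = 45.93 ≈ 45.93 km. ✓

x ≈ -1.4 km, y ≈ -114.5 km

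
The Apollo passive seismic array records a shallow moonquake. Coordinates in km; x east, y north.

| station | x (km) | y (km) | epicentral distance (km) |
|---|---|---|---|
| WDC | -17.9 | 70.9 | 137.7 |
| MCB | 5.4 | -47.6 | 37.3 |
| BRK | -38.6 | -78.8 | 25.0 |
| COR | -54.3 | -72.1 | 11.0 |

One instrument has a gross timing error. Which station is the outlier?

MCB

Solve using three stations at a time. Using WDC, BRK, COR (subtract circle equations pairwise → linear system) gives (x, y) ≈ (-56.5, -61.3).
Distances from that point to each station vs reported:
  WDC: calculated 137.7 vs reported 137.7 → residual 0.0 km
  MCB: calculated 63.4 vs reported 37.3 → residual 26.1 km
  BRK: calculated 25.0 vs reported 25.0 → residual 0.0 km
  COR: calculated 11.0 vs reported 11.0 → residual 0.0 km
WDC, BRK, COR are mutually consistent (residuals ≈ 0); MCB is off by 26.1 km.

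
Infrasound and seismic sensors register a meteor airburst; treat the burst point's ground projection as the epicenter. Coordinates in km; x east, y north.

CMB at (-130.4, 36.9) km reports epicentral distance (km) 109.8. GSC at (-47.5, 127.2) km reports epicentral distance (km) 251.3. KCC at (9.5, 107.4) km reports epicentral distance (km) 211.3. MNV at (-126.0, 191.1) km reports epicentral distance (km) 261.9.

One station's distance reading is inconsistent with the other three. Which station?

GSC

Solve using three stations at a time. Using CMB, KCC, MNV (subtract circle equations pairwise → linear system) gives (x, y) ≈ (-105.3, -70.0).
Distances from that point to each station vs reported:
  CMB: calculated 109.8 vs reported 109.8 → residual 0.0 km
  GSC: calculated 205.5 vs reported 251.3 → residual 45.8 km
  KCC: calculated 211.3 vs reported 211.3 → residual 0.0 km
  MNV: calculated 261.9 vs reported 261.9 → residual 0.0 km
CMB, KCC, MNV are mutually consistent (residuals ≈ 0); GSC is off by 45.8 km.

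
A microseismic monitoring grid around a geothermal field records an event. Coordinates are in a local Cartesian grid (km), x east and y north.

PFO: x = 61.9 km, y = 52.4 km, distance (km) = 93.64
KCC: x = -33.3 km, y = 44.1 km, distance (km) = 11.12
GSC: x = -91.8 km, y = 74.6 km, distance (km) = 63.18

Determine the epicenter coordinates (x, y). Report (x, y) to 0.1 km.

Circle about each station: (x − 61.9)² + (y − 52.4)² = 93.64²; (x + 33.3)² + (y − 44.1)² = 11.12²; (x + 91.8)² + (y − 74.6)² = 63.18².
Subtracting the PFO equation from the KCC and GSC equations removes the quadratic terms:
-190.4 x − 16.6 y = 5121.13
-307.4 x + 44.4 y = 12191.77
Solving the 2×2 system: x ≈ -31.7, y ≈ 55.1 km.
Check against PFO (with the unrounded x, y): √((x − 61.9)²+(y − 52.4)²) = 93.64 ≈ 93.64 km. ✓

(-31.7, 55.1)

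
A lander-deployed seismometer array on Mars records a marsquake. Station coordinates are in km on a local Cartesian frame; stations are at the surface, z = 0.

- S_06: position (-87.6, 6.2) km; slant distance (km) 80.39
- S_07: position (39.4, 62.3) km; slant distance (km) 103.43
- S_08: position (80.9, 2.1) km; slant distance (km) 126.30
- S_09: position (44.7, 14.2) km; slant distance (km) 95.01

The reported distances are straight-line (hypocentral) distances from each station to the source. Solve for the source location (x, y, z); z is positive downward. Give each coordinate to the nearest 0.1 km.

x ≈ -31.3 km, y ≈ 12.8 km, depth ≈ 57.0 km

Each station gives a sphere (x−x_i)² + (y−y_i)² + z² = d_i² (stations at z=0).
Subtracting the S_06 sphere from S_07 and S_08: z² cancels, leaving linear equations in x and y:
254.0 x + 112.2 y = -6513.76
337.0 x − 8.2 y = -10652.12
Solving: x ≈ -31.297, y ≈ 12.796 km (keep extra digits for the depth step; rounded: -31.3, 12.8).
Then from the S_06 sphere: z² = 80.39² − (x + 87.6)² − (y − 6.2)² with x = -31.297, y = 12.796, so z ≈ 57.000 ≈ 57.0 km.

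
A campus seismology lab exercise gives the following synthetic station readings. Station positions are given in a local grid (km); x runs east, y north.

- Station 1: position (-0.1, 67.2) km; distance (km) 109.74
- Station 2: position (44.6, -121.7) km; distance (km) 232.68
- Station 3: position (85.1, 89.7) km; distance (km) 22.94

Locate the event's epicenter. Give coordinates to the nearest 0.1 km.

(103.5, 103.4)

Circle about each station: (x + 0.1)² + (y − 67.2)² = 109.74²; (x − 44.6)² + (y + 121.7)² = 232.68²; (x − 85.1)² + (y − 89.7)² = 22.94².
Subtracting the Station 1 equation from the Station 2 and Station 3 equations removes the quadratic terms:
89.4 x − 377.8 y = -29812.91
170.4 x + 45.0 y = 22288.87
Solving the 2×2 system: x ≈ 103.5, y ≈ 103.4 km.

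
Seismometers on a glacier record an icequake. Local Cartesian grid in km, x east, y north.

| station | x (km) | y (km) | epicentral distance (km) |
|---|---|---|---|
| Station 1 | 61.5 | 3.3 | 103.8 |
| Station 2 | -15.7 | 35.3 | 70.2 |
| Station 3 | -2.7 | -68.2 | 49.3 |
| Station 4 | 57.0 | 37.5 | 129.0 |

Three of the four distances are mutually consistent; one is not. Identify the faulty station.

Station 4

Solve using three stations at a time. Using Station 1, Station 2, Station 3 (subtract circle equations pairwise → linear system) gives (x, y) ≈ (-36.2, -31.9).
Distances from that point to each station vs reported:
  Station 1: calculated 103.8 vs reported 103.8 → residual 0.0 km
  Station 2: calculated 70.3 vs reported 70.2 → residual 0.1 km
  Station 3: calculated 49.4 vs reported 49.3 → residual 0.1 km
  Station 4: calculated 116.2 vs reported 129.0 → residual 12.8 km
Station 1, Station 2, Station 3 are mutually consistent (residuals ≈ 0); Station 4 is off by 12.8 km.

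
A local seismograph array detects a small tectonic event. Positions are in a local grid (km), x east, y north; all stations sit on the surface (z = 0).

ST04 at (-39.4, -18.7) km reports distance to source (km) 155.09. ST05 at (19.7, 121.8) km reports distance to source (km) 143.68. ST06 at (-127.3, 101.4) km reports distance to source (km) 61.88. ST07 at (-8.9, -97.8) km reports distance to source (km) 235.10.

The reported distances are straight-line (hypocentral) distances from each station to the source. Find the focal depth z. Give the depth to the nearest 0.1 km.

Each station gives a sphere (x−x_i)² + (y−y_i)² + z² = d_i² (stations at z=0).
Subtracting the ST04 sphere from ST05 and ST06: z² cancels, leaving linear equations in x and y:
118.2 x + 281.0 y = 16730.25
-175.8 x + 240.2 y = 44808.97
Solving: x ≈ -110.201, y ≈ 105.893 km (keep extra digits for the depth step; rounded: -110.2, 105.9).
Then from the ST04 sphere: z² = 155.09² − (x + 39.4)² − (y + 18.7)² with x = -110.201, y = 105.893, so z ≈ 59.302 ≈ 59.3 km.

z ≈ 59.3 km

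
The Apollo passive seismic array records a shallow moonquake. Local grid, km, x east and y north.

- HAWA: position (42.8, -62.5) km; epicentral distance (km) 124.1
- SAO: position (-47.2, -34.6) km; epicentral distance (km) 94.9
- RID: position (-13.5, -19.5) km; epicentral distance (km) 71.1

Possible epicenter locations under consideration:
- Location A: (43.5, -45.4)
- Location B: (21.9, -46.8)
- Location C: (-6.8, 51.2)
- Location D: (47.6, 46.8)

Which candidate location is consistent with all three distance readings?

Location C

For each candidate, compare |candidate − station| to the reported distance:
Location A: residuals HAWA 107.0, SAO 3.6, RID 8.5 → max 107.0 km
Location B: residuals HAWA 98.0, SAO 24.7, RID 26.4 → max 98.0 km
Location C: residuals HAWA 0.1, SAO 0.1, RID 0.1 → max 0.1 km
Location D: residuals HAWA 14.7, SAO 30.1, RID 19.1 → max 30.1 km
Only Location C has all residuals ≈ 0.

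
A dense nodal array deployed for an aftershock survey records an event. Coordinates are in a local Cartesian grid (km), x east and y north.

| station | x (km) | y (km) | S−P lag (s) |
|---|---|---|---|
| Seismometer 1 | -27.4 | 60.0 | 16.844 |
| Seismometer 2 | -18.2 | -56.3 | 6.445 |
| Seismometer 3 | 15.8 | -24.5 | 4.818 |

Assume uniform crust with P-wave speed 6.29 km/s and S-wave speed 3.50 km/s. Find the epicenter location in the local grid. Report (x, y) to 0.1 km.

Distance from S−P lag: d = Δt · v_P v_S / (v_P − v_S) = Δt · (6.29·3.50)/(6.29−3.50) ≈ 7.8907·Δt.
So d_Seismometer 1 = 132.91, d_Seismometer 2 = 50.86, d_Seismometer 3 = 38.02 km.
Circle about each station: (x + 27.4)² + (y − 60.0)² = 132.91²; (x + 18.2)² + (y + 56.3)² = 50.86²; (x − 15.8)² + (y + 24.5)² = 38.02².
Subtracting the Seismometer 1 equation from the Seismometer 2 and Seismometer 3 equations removes the quadratic terms:
18.4 x − 232.6 y = 14228.50
86.4 x − 169.0 y = 12718.68
Solving the 2×2 system: x ≈ 32.6, y ≈ -58.6 km.

32.6 km east, -58.6 km north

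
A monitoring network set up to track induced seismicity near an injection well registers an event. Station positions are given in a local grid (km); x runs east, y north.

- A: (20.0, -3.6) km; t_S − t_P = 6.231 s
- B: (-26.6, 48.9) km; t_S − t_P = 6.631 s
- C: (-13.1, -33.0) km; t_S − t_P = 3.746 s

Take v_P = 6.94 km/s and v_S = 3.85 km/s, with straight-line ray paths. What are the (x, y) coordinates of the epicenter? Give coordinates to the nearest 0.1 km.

Distance from S−P lag: d = Δt · v_P v_S / (v_P − v_S) = Δt · (6.94·3.85)/(6.94−3.85) ≈ 8.6469·Δt.
So d_A = 53.88, d_B = 57.34, d_C = 32.39 km.
Circle about each station: (x − 20.0)² + (y + 3.6)² = 53.88²; (x + 26.6)² + (y − 48.9)² = 57.34²; (x + 13.1)² + (y + 33.0)² = 32.39².
Subtracting the A equation from the B and C equations removes the quadratic terms:
-93.2 x + 105.0 y = 2300.99
-66.2 x − 58.8 y = 2701.59
Solving the 2×2 system: x ≈ -33.7, y ≈ -8.0 km.

(-33.7, -8.0)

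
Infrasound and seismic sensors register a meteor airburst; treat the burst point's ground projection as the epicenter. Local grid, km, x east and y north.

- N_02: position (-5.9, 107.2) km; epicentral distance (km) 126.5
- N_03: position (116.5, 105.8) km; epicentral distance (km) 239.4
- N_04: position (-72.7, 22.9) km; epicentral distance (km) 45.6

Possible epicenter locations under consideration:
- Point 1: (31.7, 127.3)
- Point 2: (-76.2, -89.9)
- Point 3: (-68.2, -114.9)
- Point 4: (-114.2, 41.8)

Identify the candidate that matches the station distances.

Point 4

For each candidate, compare |candidate − station| to the reported distance:
Point 1: residuals N_02 83.9, N_03 151.9, N_04 102.0 → max 151.9 km
Point 2: residuals N_02 82.8, N_03 35.2, N_04 67.3 → max 82.8 km
Point 3: residuals N_02 104.2, N_03 48.4, N_04 92.3 → max 104.2 km
Point 4: residuals N_02 0.0, N_03 0.0, N_04 0.0 → max 0.0 km
Only Point 4 has all residuals ≈ 0.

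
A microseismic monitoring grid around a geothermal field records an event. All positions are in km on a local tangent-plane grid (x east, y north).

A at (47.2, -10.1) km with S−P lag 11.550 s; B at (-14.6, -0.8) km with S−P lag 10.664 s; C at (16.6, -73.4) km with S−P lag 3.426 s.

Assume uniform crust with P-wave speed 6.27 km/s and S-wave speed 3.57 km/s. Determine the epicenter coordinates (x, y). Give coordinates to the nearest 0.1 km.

Distance from S−P lag: d = Δt · v_P v_S / (v_P − v_S) = Δt · (6.27·3.57)/(6.27−3.57) ≈ 8.2903·Δt.
So d_A = 95.75, d_B = 88.41, d_C = 28.40 km.
Circle about each station: (x − 47.2)² + (y + 10.1)² = 95.75²; (x + 14.6)² + (y + 0.8)² = 88.41²; (x − 16.6)² + (y + 73.4)² = 28.40².
Subtracting the A equation from the B and C equations removes the quadratic terms:
-123.6 x + 18.6 y = -764.32
-61.2 x − 126.6 y = 11694.77
Solving the 2×2 system: x ≈ -7.2, y ≈ -88.9 km.

-7.2 km east, -88.9 km north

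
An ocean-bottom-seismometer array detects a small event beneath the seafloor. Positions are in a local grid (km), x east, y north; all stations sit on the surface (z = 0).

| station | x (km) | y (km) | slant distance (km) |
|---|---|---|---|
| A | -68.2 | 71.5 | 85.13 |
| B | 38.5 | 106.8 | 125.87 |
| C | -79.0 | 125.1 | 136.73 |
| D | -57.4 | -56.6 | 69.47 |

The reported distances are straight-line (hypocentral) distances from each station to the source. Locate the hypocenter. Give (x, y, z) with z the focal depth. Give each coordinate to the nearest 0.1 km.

(-26.0, 1.1, 22.6)

Each station gives a sphere (x−x_i)² + (y−y_i)² + z² = d_i² (stations at z=0).
Subtracting the A sphere from B and C: z² cancels, leaving linear equations in x and y:
213.4 x + 70.6 y = -5471.14
-21.6 x + 107.2 y = 679.54
Solving: x ≈ -26.002, y ≈ 1.100 km (keep extra digits for the depth step; rounded: -26.0, 1.1).
Then from the A sphere: z² = 85.13² − (x + 68.2)² − (y − 71.5)² with x = -26.002, y = 1.100, so z ≈ 22.590 ≈ 22.6 km.
Check against D (with the unrounded solution): distance 69.46 ≈ 69.47 km. ✓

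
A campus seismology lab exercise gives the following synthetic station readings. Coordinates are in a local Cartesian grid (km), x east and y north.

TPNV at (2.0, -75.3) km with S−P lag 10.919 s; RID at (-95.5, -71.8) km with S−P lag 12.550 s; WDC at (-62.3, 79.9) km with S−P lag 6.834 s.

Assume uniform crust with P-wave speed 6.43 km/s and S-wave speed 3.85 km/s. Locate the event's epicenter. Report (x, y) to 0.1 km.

Distance from S−P lag: d = Δt · v_P v_S / (v_P − v_S) = Δt · (6.43·3.85)/(6.43−3.85) ≈ 9.5952·Δt.
So d_TPNV = 104.77, d_RID = 120.42, d_WDC = 65.57 km.
Circle about each station: (x − 2.0)² + (y + 75.3)² = 104.77²; (x + 95.5)² + (y + 71.8)² = 120.42²; (x + 62.3)² + (y − 79.9)² = 65.57².
Subtracting pairs of circle equations eliminates x²+y² and gives linear equations (the radical axes):
-195.0 x + 7.0 y = 5077.18
-128.6 x + 310.4 y = 11268.54
Solving the 2×2 system: x ≈ -25.1, y ≈ 25.9 km.

(-25.1, 25.9)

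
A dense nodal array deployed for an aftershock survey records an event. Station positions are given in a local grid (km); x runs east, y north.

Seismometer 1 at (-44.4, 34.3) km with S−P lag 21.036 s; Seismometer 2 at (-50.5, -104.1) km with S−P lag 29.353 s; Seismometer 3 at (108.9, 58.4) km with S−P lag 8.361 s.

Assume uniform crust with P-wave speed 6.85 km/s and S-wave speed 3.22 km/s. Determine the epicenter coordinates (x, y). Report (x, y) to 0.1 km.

x ≈ 82.0 km, y ≈ 15.3 km

Distance from S−P lag: d = Δt · v_P v_S / (v_P − v_S) = Δt · (6.85·3.22)/(6.85−3.22) ≈ 6.0763·Δt.
So d_Seismometer 1 = 127.82, d_Seismometer 2 = 178.36, d_Seismometer 3 = 50.80 km.
Circle about each station: (x + 44.4)² + (y − 34.3)² = 127.82²; (x + 50.5)² + (y + 104.1)² = 178.36²; (x − 108.9)² + (y − 58.4)² = 50.80².
Subtracting the Seismometer 1 equation from the Seismometer 2 and Seismometer 3 equations removes the quadratic terms:
-12.2 x − 276.8 y = -5235.13
306.6 x + 48.2 y = 25879.23
Solving the 2×2 system: x ≈ 82.0, y ≈ 15.3 km.
Check against Seismometer 1 (with the unrounded x, y): √((x + 44.4)²+(y − 34.3)²) = 127.82 ≈ 127.82 km. ✓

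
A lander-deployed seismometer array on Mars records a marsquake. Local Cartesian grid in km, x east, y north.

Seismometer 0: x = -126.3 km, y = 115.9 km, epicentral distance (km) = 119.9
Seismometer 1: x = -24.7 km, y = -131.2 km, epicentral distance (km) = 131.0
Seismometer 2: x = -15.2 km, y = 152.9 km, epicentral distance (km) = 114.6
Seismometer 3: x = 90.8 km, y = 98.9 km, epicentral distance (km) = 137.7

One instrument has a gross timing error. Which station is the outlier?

Solve using three stations at a time. Using Seismometer 0, Seismometer 2, Seismometer 3 (subtract circle equations pairwise → linear system) gives (x, y) ≈ (-33.6, 39.7).
Distances from that point to each station vs reported:
  Seismometer 0: calculated 120.0 vs reported 119.9 → residual 0.1 km
  Seismometer 1: calculated 171.1 vs reported 131.0 → residual 40.1 km
  Seismometer 2: calculated 114.7 vs reported 114.6 → residual 0.1 km
  Seismometer 3: calculated 137.8 vs reported 137.7 → residual 0.1 km
Seismometer 0, Seismometer 2, Seismometer 3 are mutually consistent (residuals ≈ 0); Seismometer 1 is off by 40.1 km.

Seismometer 1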